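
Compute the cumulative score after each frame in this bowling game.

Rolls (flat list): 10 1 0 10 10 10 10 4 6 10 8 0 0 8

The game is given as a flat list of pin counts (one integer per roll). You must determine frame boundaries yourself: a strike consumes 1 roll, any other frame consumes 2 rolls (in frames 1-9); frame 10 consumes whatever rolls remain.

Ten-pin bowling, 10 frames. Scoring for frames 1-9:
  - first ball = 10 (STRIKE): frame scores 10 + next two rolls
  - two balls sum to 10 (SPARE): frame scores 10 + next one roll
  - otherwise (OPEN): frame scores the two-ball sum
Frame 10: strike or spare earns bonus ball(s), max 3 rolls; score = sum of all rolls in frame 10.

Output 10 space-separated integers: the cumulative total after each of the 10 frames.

Answer: 11 12 42 72 96 116 136 154 162 170

Derivation:
Frame 1: STRIKE. 10 + next two rolls (1+0) = 11. Cumulative: 11
Frame 2: OPEN (1+0=1). Cumulative: 12
Frame 3: STRIKE. 10 + next two rolls (10+10) = 30. Cumulative: 42
Frame 4: STRIKE. 10 + next two rolls (10+10) = 30. Cumulative: 72
Frame 5: STRIKE. 10 + next two rolls (10+4) = 24. Cumulative: 96
Frame 6: STRIKE. 10 + next two rolls (4+6) = 20. Cumulative: 116
Frame 7: SPARE (4+6=10). 10 + next roll (10) = 20. Cumulative: 136
Frame 8: STRIKE. 10 + next two rolls (8+0) = 18. Cumulative: 154
Frame 9: OPEN (8+0=8). Cumulative: 162
Frame 10: OPEN. Sum of all frame-10 rolls (0+8) = 8. Cumulative: 170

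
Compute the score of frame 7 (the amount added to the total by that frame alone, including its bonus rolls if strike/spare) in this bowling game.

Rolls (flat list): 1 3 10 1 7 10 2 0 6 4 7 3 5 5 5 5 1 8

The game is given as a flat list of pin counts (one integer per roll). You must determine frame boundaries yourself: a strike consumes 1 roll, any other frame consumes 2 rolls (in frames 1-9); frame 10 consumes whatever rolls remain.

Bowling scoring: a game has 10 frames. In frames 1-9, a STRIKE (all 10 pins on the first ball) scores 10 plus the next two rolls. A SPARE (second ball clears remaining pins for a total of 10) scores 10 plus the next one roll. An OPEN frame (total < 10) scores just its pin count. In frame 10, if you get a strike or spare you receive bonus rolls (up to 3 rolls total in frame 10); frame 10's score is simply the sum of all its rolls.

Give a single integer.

Answer: 15

Derivation:
Frame 1: OPEN (1+3=4). Cumulative: 4
Frame 2: STRIKE. 10 + next two rolls (1+7) = 18. Cumulative: 22
Frame 3: OPEN (1+7=8). Cumulative: 30
Frame 4: STRIKE. 10 + next two rolls (2+0) = 12. Cumulative: 42
Frame 5: OPEN (2+0=2). Cumulative: 44
Frame 6: SPARE (6+4=10). 10 + next roll (7) = 17. Cumulative: 61
Frame 7: SPARE (7+3=10). 10 + next roll (5) = 15. Cumulative: 76
Frame 8: SPARE (5+5=10). 10 + next roll (5) = 15. Cumulative: 91
Frame 9: SPARE (5+5=10). 10 + next roll (1) = 11. Cumulative: 102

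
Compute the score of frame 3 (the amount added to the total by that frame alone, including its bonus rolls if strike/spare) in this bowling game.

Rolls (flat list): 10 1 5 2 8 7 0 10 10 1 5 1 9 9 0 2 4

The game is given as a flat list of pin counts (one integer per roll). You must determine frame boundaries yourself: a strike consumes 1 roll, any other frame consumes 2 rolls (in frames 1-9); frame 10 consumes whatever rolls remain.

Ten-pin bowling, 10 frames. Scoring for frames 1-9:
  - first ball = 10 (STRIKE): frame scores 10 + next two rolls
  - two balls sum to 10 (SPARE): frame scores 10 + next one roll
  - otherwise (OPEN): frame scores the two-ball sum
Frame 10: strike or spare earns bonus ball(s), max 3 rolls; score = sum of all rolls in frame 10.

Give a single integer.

Frame 1: STRIKE. 10 + next two rolls (1+5) = 16. Cumulative: 16
Frame 2: OPEN (1+5=6). Cumulative: 22
Frame 3: SPARE (2+8=10). 10 + next roll (7) = 17. Cumulative: 39
Frame 4: OPEN (7+0=7). Cumulative: 46
Frame 5: STRIKE. 10 + next two rolls (10+1) = 21. Cumulative: 67

Answer: 17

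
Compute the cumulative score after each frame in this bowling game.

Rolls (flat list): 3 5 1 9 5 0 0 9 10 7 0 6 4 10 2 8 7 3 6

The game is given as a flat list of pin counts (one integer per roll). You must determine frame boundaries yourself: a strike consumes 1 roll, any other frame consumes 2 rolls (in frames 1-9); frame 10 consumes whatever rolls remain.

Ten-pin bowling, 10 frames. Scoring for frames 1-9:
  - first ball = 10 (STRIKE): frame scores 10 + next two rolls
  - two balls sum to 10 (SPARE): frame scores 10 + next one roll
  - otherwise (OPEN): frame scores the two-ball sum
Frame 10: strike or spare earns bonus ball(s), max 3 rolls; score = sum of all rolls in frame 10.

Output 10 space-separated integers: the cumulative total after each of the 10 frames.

Answer: 8 23 28 37 54 61 81 101 118 134

Derivation:
Frame 1: OPEN (3+5=8). Cumulative: 8
Frame 2: SPARE (1+9=10). 10 + next roll (5) = 15. Cumulative: 23
Frame 3: OPEN (5+0=5). Cumulative: 28
Frame 4: OPEN (0+9=9). Cumulative: 37
Frame 5: STRIKE. 10 + next two rolls (7+0) = 17. Cumulative: 54
Frame 6: OPEN (7+0=7). Cumulative: 61
Frame 7: SPARE (6+4=10). 10 + next roll (10) = 20. Cumulative: 81
Frame 8: STRIKE. 10 + next two rolls (2+8) = 20. Cumulative: 101
Frame 9: SPARE (2+8=10). 10 + next roll (7) = 17. Cumulative: 118
Frame 10: SPARE. Sum of all frame-10 rolls (7+3+6) = 16. Cumulative: 134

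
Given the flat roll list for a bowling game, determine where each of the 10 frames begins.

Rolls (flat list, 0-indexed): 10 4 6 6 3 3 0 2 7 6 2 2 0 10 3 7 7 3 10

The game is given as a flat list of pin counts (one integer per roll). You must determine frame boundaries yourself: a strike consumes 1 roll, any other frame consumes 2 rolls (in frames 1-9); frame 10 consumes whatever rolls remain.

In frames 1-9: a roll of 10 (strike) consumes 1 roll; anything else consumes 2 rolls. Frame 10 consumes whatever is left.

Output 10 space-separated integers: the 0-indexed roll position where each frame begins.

Answer: 0 1 3 5 7 9 11 13 14 16

Derivation:
Frame 1 starts at roll index 0: roll=10 (strike), consumes 1 roll
Frame 2 starts at roll index 1: rolls=4,6 (sum=10), consumes 2 rolls
Frame 3 starts at roll index 3: rolls=6,3 (sum=9), consumes 2 rolls
Frame 4 starts at roll index 5: rolls=3,0 (sum=3), consumes 2 rolls
Frame 5 starts at roll index 7: rolls=2,7 (sum=9), consumes 2 rolls
Frame 6 starts at roll index 9: rolls=6,2 (sum=8), consumes 2 rolls
Frame 7 starts at roll index 11: rolls=2,0 (sum=2), consumes 2 rolls
Frame 8 starts at roll index 13: roll=10 (strike), consumes 1 roll
Frame 9 starts at roll index 14: rolls=3,7 (sum=10), consumes 2 rolls
Frame 10 starts at roll index 16: 3 remaining rolls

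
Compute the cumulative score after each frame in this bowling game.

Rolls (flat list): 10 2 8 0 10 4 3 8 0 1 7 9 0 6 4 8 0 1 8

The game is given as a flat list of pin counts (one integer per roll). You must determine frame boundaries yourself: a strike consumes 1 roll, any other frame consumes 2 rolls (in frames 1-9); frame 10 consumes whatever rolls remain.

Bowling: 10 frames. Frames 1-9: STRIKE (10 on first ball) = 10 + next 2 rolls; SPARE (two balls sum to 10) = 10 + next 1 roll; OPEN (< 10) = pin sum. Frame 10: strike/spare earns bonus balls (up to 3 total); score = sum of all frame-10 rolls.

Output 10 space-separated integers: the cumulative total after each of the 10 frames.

Frame 1: STRIKE. 10 + next two rolls (2+8) = 20. Cumulative: 20
Frame 2: SPARE (2+8=10). 10 + next roll (0) = 10. Cumulative: 30
Frame 3: SPARE (0+10=10). 10 + next roll (4) = 14. Cumulative: 44
Frame 4: OPEN (4+3=7). Cumulative: 51
Frame 5: OPEN (8+0=8). Cumulative: 59
Frame 6: OPEN (1+7=8). Cumulative: 67
Frame 7: OPEN (9+0=9). Cumulative: 76
Frame 8: SPARE (6+4=10). 10 + next roll (8) = 18. Cumulative: 94
Frame 9: OPEN (8+0=8). Cumulative: 102
Frame 10: OPEN. Sum of all frame-10 rolls (1+8) = 9. Cumulative: 111

Answer: 20 30 44 51 59 67 76 94 102 111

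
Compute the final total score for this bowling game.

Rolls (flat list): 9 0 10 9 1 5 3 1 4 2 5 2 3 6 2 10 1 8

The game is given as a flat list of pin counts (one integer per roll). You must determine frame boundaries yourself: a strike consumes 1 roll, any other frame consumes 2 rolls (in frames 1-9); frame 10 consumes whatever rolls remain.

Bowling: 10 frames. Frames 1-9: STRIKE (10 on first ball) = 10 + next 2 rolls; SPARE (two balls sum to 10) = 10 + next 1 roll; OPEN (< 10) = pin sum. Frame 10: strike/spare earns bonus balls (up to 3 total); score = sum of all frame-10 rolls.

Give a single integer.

Frame 1: OPEN (9+0=9). Cumulative: 9
Frame 2: STRIKE. 10 + next two rolls (9+1) = 20. Cumulative: 29
Frame 3: SPARE (9+1=10). 10 + next roll (5) = 15. Cumulative: 44
Frame 4: OPEN (5+3=8). Cumulative: 52
Frame 5: OPEN (1+4=5). Cumulative: 57
Frame 6: OPEN (2+5=7). Cumulative: 64
Frame 7: OPEN (2+3=5). Cumulative: 69
Frame 8: OPEN (6+2=8). Cumulative: 77
Frame 9: STRIKE. 10 + next two rolls (1+8) = 19. Cumulative: 96
Frame 10: OPEN. Sum of all frame-10 rolls (1+8) = 9. Cumulative: 105

Answer: 105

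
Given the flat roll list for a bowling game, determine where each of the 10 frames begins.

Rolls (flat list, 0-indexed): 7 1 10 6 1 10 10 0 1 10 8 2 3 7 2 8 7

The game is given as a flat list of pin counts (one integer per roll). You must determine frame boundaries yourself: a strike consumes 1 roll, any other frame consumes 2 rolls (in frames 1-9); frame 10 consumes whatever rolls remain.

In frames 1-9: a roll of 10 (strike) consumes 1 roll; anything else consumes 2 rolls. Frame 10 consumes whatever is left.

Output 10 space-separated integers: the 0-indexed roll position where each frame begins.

Answer: 0 2 3 5 6 7 9 10 12 14

Derivation:
Frame 1 starts at roll index 0: rolls=7,1 (sum=8), consumes 2 rolls
Frame 2 starts at roll index 2: roll=10 (strike), consumes 1 roll
Frame 3 starts at roll index 3: rolls=6,1 (sum=7), consumes 2 rolls
Frame 4 starts at roll index 5: roll=10 (strike), consumes 1 roll
Frame 5 starts at roll index 6: roll=10 (strike), consumes 1 roll
Frame 6 starts at roll index 7: rolls=0,1 (sum=1), consumes 2 rolls
Frame 7 starts at roll index 9: roll=10 (strike), consumes 1 roll
Frame 8 starts at roll index 10: rolls=8,2 (sum=10), consumes 2 rolls
Frame 9 starts at roll index 12: rolls=3,7 (sum=10), consumes 2 rolls
Frame 10 starts at roll index 14: 3 remaining rolls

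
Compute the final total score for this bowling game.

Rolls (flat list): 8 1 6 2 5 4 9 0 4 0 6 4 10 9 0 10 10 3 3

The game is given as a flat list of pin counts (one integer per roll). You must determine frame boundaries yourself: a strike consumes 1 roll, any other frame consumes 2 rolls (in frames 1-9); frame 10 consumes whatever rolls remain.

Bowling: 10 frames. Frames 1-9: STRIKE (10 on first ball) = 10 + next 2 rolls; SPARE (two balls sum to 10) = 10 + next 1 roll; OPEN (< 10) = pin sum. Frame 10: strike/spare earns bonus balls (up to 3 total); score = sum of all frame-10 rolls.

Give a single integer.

Frame 1: OPEN (8+1=9). Cumulative: 9
Frame 2: OPEN (6+2=8). Cumulative: 17
Frame 3: OPEN (5+4=9). Cumulative: 26
Frame 4: OPEN (9+0=9). Cumulative: 35
Frame 5: OPEN (4+0=4). Cumulative: 39
Frame 6: SPARE (6+4=10). 10 + next roll (10) = 20. Cumulative: 59
Frame 7: STRIKE. 10 + next two rolls (9+0) = 19. Cumulative: 78
Frame 8: OPEN (9+0=9). Cumulative: 87
Frame 9: STRIKE. 10 + next two rolls (10+3) = 23. Cumulative: 110
Frame 10: STRIKE. Sum of all frame-10 rolls (10+3+3) = 16. Cumulative: 126

Answer: 126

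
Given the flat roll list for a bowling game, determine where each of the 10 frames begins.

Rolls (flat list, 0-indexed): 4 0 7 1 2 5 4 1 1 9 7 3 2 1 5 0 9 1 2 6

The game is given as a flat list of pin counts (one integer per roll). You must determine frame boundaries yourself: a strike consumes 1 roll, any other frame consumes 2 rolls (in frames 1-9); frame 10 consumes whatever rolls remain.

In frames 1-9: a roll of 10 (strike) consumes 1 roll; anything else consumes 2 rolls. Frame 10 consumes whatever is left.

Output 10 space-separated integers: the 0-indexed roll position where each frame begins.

Frame 1 starts at roll index 0: rolls=4,0 (sum=4), consumes 2 rolls
Frame 2 starts at roll index 2: rolls=7,1 (sum=8), consumes 2 rolls
Frame 3 starts at roll index 4: rolls=2,5 (sum=7), consumes 2 rolls
Frame 4 starts at roll index 6: rolls=4,1 (sum=5), consumes 2 rolls
Frame 5 starts at roll index 8: rolls=1,9 (sum=10), consumes 2 rolls
Frame 6 starts at roll index 10: rolls=7,3 (sum=10), consumes 2 rolls
Frame 7 starts at roll index 12: rolls=2,1 (sum=3), consumes 2 rolls
Frame 8 starts at roll index 14: rolls=5,0 (sum=5), consumes 2 rolls
Frame 9 starts at roll index 16: rolls=9,1 (sum=10), consumes 2 rolls
Frame 10 starts at roll index 18: 2 remaining rolls

Answer: 0 2 4 6 8 10 12 14 16 18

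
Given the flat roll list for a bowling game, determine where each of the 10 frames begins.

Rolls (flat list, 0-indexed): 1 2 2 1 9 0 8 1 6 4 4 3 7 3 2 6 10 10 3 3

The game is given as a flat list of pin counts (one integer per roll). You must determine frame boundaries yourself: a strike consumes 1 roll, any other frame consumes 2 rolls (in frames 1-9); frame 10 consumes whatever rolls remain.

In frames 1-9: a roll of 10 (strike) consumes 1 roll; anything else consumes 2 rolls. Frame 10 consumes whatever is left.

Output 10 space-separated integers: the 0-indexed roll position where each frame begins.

Answer: 0 2 4 6 8 10 12 14 16 17

Derivation:
Frame 1 starts at roll index 0: rolls=1,2 (sum=3), consumes 2 rolls
Frame 2 starts at roll index 2: rolls=2,1 (sum=3), consumes 2 rolls
Frame 3 starts at roll index 4: rolls=9,0 (sum=9), consumes 2 rolls
Frame 4 starts at roll index 6: rolls=8,1 (sum=9), consumes 2 rolls
Frame 5 starts at roll index 8: rolls=6,4 (sum=10), consumes 2 rolls
Frame 6 starts at roll index 10: rolls=4,3 (sum=7), consumes 2 rolls
Frame 7 starts at roll index 12: rolls=7,3 (sum=10), consumes 2 rolls
Frame 8 starts at roll index 14: rolls=2,6 (sum=8), consumes 2 rolls
Frame 9 starts at roll index 16: roll=10 (strike), consumes 1 roll
Frame 10 starts at roll index 17: 3 remaining rolls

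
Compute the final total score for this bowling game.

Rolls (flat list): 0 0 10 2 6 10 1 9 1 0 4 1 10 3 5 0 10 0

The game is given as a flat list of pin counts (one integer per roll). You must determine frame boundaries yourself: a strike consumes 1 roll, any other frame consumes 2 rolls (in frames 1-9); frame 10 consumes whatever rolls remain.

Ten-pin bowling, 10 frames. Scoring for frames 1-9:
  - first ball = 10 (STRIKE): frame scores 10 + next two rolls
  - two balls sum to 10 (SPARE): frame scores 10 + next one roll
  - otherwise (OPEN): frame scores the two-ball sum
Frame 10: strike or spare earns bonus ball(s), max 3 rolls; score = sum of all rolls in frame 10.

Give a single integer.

Frame 1: OPEN (0+0=0). Cumulative: 0
Frame 2: STRIKE. 10 + next two rolls (2+6) = 18. Cumulative: 18
Frame 3: OPEN (2+6=8). Cumulative: 26
Frame 4: STRIKE. 10 + next two rolls (1+9) = 20. Cumulative: 46
Frame 5: SPARE (1+9=10). 10 + next roll (1) = 11. Cumulative: 57
Frame 6: OPEN (1+0=1). Cumulative: 58
Frame 7: OPEN (4+1=5). Cumulative: 63
Frame 8: STRIKE. 10 + next two rolls (3+5) = 18. Cumulative: 81
Frame 9: OPEN (3+5=8). Cumulative: 89
Frame 10: SPARE. Sum of all frame-10 rolls (0+10+0) = 10. Cumulative: 99

Answer: 99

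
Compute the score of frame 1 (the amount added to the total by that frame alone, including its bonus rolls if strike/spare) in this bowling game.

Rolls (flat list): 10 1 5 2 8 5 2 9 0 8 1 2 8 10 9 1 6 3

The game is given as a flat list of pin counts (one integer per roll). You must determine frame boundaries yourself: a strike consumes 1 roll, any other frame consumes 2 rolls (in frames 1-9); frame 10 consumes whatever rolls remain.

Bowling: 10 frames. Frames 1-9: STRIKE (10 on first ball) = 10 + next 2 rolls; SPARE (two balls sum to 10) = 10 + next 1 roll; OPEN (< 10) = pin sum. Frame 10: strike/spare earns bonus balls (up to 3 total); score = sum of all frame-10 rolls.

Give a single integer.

Answer: 16

Derivation:
Frame 1: STRIKE. 10 + next two rolls (1+5) = 16. Cumulative: 16
Frame 2: OPEN (1+5=6). Cumulative: 22
Frame 3: SPARE (2+8=10). 10 + next roll (5) = 15. Cumulative: 37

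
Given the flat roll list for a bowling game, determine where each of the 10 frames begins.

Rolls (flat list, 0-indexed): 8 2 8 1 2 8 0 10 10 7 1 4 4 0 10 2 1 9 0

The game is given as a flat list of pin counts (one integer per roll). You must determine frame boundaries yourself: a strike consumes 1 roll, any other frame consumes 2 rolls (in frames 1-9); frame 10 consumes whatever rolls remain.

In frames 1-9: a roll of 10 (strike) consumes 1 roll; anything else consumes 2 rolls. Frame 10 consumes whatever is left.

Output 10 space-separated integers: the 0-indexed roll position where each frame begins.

Answer: 0 2 4 6 8 9 11 13 15 17

Derivation:
Frame 1 starts at roll index 0: rolls=8,2 (sum=10), consumes 2 rolls
Frame 2 starts at roll index 2: rolls=8,1 (sum=9), consumes 2 rolls
Frame 3 starts at roll index 4: rolls=2,8 (sum=10), consumes 2 rolls
Frame 4 starts at roll index 6: rolls=0,10 (sum=10), consumes 2 rolls
Frame 5 starts at roll index 8: roll=10 (strike), consumes 1 roll
Frame 6 starts at roll index 9: rolls=7,1 (sum=8), consumes 2 rolls
Frame 7 starts at roll index 11: rolls=4,4 (sum=8), consumes 2 rolls
Frame 8 starts at roll index 13: rolls=0,10 (sum=10), consumes 2 rolls
Frame 9 starts at roll index 15: rolls=2,1 (sum=3), consumes 2 rolls
Frame 10 starts at roll index 17: 2 remaining rolls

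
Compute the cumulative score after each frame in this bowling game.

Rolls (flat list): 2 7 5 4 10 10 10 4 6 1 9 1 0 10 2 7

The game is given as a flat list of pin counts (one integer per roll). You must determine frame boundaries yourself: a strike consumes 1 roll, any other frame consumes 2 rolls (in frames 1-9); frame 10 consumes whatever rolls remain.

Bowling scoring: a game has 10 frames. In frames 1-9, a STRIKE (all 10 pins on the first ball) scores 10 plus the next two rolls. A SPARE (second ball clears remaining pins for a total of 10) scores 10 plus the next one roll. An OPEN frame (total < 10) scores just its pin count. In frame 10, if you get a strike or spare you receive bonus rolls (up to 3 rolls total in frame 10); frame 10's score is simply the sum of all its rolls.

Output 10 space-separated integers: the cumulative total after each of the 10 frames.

Answer: 9 18 48 72 92 103 114 115 134 143

Derivation:
Frame 1: OPEN (2+7=9). Cumulative: 9
Frame 2: OPEN (5+4=9). Cumulative: 18
Frame 3: STRIKE. 10 + next two rolls (10+10) = 30. Cumulative: 48
Frame 4: STRIKE. 10 + next two rolls (10+4) = 24. Cumulative: 72
Frame 5: STRIKE. 10 + next two rolls (4+6) = 20. Cumulative: 92
Frame 6: SPARE (4+6=10). 10 + next roll (1) = 11. Cumulative: 103
Frame 7: SPARE (1+9=10). 10 + next roll (1) = 11. Cumulative: 114
Frame 8: OPEN (1+0=1). Cumulative: 115
Frame 9: STRIKE. 10 + next two rolls (2+7) = 19. Cumulative: 134
Frame 10: OPEN. Sum of all frame-10 rolls (2+7) = 9. Cumulative: 143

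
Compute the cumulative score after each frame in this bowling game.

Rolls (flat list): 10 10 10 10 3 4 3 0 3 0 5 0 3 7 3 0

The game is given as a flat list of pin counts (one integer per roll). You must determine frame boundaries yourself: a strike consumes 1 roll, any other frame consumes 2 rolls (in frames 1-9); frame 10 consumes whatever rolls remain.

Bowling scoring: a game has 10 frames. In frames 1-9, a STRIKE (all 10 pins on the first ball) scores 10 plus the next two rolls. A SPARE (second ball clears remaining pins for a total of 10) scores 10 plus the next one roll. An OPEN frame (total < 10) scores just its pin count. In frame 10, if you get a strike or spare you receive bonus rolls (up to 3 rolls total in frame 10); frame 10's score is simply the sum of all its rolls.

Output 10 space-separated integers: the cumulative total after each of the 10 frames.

Answer: 30 60 83 100 107 110 113 118 131 134

Derivation:
Frame 1: STRIKE. 10 + next two rolls (10+10) = 30. Cumulative: 30
Frame 2: STRIKE. 10 + next two rolls (10+10) = 30. Cumulative: 60
Frame 3: STRIKE. 10 + next two rolls (10+3) = 23. Cumulative: 83
Frame 4: STRIKE. 10 + next two rolls (3+4) = 17. Cumulative: 100
Frame 5: OPEN (3+4=7). Cumulative: 107
Frame 6: OPEN (3+0=3). Cumulative: 110
Frame 7: OPEN (3+0=3). Cumulative: 113
Frame 8: OPEN (5+0=5). Cumulative: 118
Frame 9: SPARE (3+7=10). 10 + next roll (3) = 13. Cumulative: 131
Frame 10: OPEN. Sum of all frame-10 rolls (3+0) = 3. Cumulative: 134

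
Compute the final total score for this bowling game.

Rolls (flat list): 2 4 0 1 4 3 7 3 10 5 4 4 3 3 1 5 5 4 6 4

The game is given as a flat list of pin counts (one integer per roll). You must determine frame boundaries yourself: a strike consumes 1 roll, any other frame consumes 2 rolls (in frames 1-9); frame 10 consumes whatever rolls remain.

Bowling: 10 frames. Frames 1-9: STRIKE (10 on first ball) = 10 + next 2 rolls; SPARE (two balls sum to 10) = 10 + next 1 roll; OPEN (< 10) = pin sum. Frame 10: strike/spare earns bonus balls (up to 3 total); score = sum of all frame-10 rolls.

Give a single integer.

Answer: 101

Derivation:
Frame 1: OPEN (2+4=6). Cumulative: 6
Frame 2: OPEN (0+1=1). Cumulative: 7
Frame 3: OPEN (4+3=7). Cumulative: 14
Frame 4: SPARE (7+3=10). 10 + next roll (10) = 20. Cumulative: 34
Frame 5: STRIKE. 10 + next two rolls (5+4) = 19. Cumulative: 53
Frame 6: OPEN (5+4=9). Cumulative: 62
Frame 7: OPEN (4+3=7). Cumulative: 69
Frame 8: OPEN (3+1=4). Cumulative: 73
Frame 9: SPARE (5+5=10). 10 + next roll (4) = 14. Cumulative: 87
Frame 10: SPARE. Sum of all frame-10 rolls (4+6+4) = 14. Cumulative: 101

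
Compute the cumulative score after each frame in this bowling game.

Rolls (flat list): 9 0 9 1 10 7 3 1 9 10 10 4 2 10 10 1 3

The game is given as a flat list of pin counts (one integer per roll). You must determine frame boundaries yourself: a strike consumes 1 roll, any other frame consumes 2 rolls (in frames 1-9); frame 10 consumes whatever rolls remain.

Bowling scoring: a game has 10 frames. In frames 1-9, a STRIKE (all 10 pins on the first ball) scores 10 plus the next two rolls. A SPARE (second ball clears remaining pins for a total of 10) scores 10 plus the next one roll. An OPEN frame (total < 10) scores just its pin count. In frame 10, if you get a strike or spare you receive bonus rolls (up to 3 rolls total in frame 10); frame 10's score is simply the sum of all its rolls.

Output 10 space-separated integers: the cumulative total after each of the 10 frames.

Answer: 9 29 49 60 80 104 120 126 147 161

Derivation:
Frame 1: OPEN (9+0=9). Cumulative: 9
Frame 2: SPARE (9+1=10). 10 + next roll (10) = 20. Cumulative: 29
Frame 3: STRIKE. 10 + next two rolls (7+3) = 20. Cumulative: 49
Frame 4: SPARE (7+3=10). 10 + next roll (1) = 11. Cumulative: 60
Frame 5: SPARE (1+9=10). 10 + next roll (10) = 20. Cumulative: 80
Frame 6: STRIKE. 10 + next two rolls (10+4) = 24. Cumulative: 104
Frame 7: STRIKE. 10 + next two rolls (4+2) = 16. Cumulative: 120
Frame 8: OPEN (4+2=6). Cumulative: 126
Frame 9: STRIKE. 10 + next two rolls (10+1) = 21. Cumulative: 147
Frame 10: STRIKE. Sum of all frame-10 rolls (10+1+3) = 14. Cumulative: 161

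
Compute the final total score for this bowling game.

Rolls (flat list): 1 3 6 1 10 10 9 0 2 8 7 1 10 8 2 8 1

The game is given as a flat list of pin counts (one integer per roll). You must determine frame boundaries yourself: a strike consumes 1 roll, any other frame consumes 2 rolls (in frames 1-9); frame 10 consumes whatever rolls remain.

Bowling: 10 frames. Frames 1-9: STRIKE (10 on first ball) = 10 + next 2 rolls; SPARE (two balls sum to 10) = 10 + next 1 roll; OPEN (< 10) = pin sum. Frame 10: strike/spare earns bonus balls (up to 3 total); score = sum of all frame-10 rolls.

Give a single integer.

Answer: 140

Derivation:
Frame 1: OPEN (1+3=4). Cumulative: 4
Frame 2: OPEN (6+1=7). Cumulative: 11
Frame 3: STRIKE. 10 + next two rolls (10+9) = 29. Cumulative: 40
Frame 4: STRIKE. 10 + next two rolls (9+0) = 19. Cumulative: 59
Frame 5: OPEN (9+0=9). Cumulative: 68
Frame 6: SPARE (2+8=10). 10 + next roll (7) = 17. Cumulative: 85
Frame 7: OPEN (7+1=8). Cumulative: 93
Frame 8: STRIKE. 10 + next two rolls (8+2) = 20. Cumulative: 113
Frame 9: SPARE (8+2=10). 10 + next roll (8) = 18. Cumulative: 131
Frame 10: OPEN. Sum of all frame-10 rolls (8+1) = 9. Cumulative: 140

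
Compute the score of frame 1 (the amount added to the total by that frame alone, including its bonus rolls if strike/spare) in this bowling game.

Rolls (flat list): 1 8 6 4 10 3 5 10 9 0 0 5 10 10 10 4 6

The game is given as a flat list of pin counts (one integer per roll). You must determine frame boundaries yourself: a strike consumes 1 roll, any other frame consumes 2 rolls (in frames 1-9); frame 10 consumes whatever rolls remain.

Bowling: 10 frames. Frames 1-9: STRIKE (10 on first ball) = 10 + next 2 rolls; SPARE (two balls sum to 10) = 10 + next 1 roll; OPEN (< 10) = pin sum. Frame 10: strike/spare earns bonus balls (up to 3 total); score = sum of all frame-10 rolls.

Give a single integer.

Frame 1: OPEN (1+8=9). Cumulative: 9
Frame 2: SPARE (6+4=10). 10 + next roll (10) = 20. Cumulative: 29
Frame 3: STRIKE. 10 + next two rolls (3+5) = 18. Cumulative: 47

Answer: 9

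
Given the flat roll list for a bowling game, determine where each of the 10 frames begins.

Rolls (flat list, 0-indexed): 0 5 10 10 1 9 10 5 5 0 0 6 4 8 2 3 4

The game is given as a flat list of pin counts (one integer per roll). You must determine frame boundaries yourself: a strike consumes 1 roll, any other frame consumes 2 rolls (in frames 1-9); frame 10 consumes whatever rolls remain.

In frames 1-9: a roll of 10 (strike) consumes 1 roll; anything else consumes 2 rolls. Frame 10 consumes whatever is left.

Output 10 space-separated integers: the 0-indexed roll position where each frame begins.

Answer: 0 2 3 4 6 7 9 11 13 15

Derivation:
Frame 1 starts at roll index 0: rolls=0,5 (sum=5), consumes 2 rolls
Frame 2 starts at roll index 2: roll=10 (strike), consumes 1 roll
Frame 3 starts at roll index 3: roll=10 (strike), consumes 1 roll
Frame 4 starts at roll index 4: rolls=1,9 (sum=10), consumes 2 rolls
Frame 5 starts at roll index 6: roll=10 (strike), consumes 1 roll
Frame 6 starts at roll index 7: rolls=5,5 (sum=10), consumes 2 rolls
Frame 7 starts at roll index 9: rolls=0,0 (sum=0), consumes 2 rolls
Frame 8 starts at roll index 11: rolls=6,4 (sum=10), consumes 2 rolls
Frame 9 starts at roll index 13: rolls=8,2 (sum=10), consumes 2 rolls
Frame 10 starts at roll index 15: 2 remaining rolls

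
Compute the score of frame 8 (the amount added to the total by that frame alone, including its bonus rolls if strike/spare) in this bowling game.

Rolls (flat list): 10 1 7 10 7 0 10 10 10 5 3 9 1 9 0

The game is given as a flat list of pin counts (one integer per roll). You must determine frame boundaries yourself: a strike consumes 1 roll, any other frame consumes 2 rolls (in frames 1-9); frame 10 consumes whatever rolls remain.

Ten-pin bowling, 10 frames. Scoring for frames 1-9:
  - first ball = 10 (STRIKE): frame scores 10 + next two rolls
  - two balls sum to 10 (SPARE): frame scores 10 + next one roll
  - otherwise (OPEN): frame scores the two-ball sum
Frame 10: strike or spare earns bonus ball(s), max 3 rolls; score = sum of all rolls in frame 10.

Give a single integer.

Frame 1: STRIKE. 10 + next two rolls (1+7) = 18. Cumulative: 18
Frame 2: OPEN (1+7=8). Cumulative: 26
Frame 3: STRIKE. 10 + next two rolls (7+0) = 17. Cumulative: 43
Frame 4: OPEN (7+0=7). Cumulative: 50
Frame 5: STRIKE. 10 + next two rolls (10+10) = 30. Cumulative: 80
Frame 6: STRIKE. 10 + next two rolls (10+5) = 25. Cumulative: 105
Frame 7: STRIKE. 10 + next two rolls (5+3) = 18. Cumulative: 123
Frame 8: OPEN (5+3=8). Cumulative: 131
Frame 9: SPARE (9+1=10). 10 + next roll (9) = 19. Cumulative: 150
Frame 10: OPEN. Sum of all frame-10 rolls (9+0) = 9. Cumulative: 159

Answer: 8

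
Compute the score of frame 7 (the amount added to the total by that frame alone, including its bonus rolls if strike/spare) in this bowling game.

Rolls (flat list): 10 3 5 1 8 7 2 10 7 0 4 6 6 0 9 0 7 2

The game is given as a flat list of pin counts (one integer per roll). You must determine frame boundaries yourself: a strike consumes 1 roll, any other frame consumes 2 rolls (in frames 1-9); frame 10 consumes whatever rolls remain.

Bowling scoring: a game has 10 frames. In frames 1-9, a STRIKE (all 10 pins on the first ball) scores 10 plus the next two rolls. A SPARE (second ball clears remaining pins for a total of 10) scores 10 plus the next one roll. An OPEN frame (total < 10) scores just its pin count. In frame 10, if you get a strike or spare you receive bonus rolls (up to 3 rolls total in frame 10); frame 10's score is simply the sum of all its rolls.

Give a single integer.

Answer: 16

Derivation:
Frame 1: STRIKE. 10 + next two rolls (3+5) = 18. Cumulative: 18
Frame 2: OPEN (3+5=8). Cumulative: 26
Frame 3: OPEN (1+8=9). Cumulative: 35
Frame 4: OPEN (7+2=9). Cumulative: 44
Frame 5: STRIKE. 10 + next two rolls (7+0) = 17. Cumulative: 61
Frame 6: OPEN (7+0=7). Cumulative: 68
Frame 7: SPARE (4+6=10). 10 + next roll (6) = 16. Cumulative: 84
Frame 8: OPEN (6+0=6). Cumulative: 90
Frame 9: OPEN (9+0=9). Cumulative: 99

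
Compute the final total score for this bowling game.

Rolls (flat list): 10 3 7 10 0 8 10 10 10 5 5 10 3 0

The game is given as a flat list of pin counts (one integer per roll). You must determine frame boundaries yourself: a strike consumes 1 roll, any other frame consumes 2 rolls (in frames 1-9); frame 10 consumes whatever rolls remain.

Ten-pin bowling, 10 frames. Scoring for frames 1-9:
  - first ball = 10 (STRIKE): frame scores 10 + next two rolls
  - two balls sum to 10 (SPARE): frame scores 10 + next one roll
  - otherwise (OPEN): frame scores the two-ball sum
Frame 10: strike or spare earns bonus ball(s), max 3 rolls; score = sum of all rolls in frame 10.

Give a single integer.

Answer: 177

Derivation:
Frame 1: STRIKE. 10 + next two rolls (3+7) = 20. Cumulative: 20
Frame 2: SPARE (3+7=10). 10 + next roll (10) = 20. Cumulative: 40
Frame 3: STRIKE. 10 + next two rolls (0+8) = 18. Cumulative: 58
Frame 4: OPEN (0+8=8). Cumulative: 66
Frame 5: STRIKE. 10 + next two rolls (10+10) = 30. Cumulative: 96
Frame 6: STRIKE. 10 + next two rolls (10+5) = 25. Cumulative: 121
Frame 7: STRIKE. 10 + next two rolls (5+5) = 20. Cumulative: 141
Frame 8: SPARE (5+5=10). 10 + next roll (10) = 20. Cumulative: 161
Frame 9: STRIKE. 10 + next two rolls (3+0) = 13. Cumulative: 174
Frame 10: OPEN. Sum of all frame-10 rolls (3+0) = 3. Cumulative: 177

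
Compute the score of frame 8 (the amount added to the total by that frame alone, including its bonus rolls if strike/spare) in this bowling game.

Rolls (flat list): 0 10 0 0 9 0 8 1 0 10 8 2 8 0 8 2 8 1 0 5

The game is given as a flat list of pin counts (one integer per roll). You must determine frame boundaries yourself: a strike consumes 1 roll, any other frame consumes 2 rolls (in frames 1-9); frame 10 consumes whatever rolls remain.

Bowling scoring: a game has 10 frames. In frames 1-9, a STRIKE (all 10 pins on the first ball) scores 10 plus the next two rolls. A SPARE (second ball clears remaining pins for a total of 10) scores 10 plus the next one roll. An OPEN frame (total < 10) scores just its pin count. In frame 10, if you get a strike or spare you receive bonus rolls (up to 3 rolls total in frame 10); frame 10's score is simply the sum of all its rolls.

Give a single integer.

Answer: 18

Derivation:
Frame 1: SPARE (0+10=10). 10 + next roll (0) = 10. Cumulative: 10
Frame 2: OPEN (0+0=0). Cumulative: 10
Frame 3: OPEN (9+0=9). Cumulative: 19
Frame 4: OPEN (8+1=9). Cumulative: 28
Frame 5: SPARE (0+10=10). 10 + next roll (8) = 18. Cumulative: 46
Frame 6: SPARE (8+2=10). 10 + next roll (8) = 18. Cumulative: 64
Frame 7: OPEN (8+0=8). Cumulative: 72
Frame 8: SPARE (8+2=10). 10 + next roll (8) = 18. Cumulative: 90
Frame 9: OPEN (8+1=9). Cumulative: 99
Frame 10: OPEN. Sum of all frame-10 rolls (0+5) = 5. Cumulative: 104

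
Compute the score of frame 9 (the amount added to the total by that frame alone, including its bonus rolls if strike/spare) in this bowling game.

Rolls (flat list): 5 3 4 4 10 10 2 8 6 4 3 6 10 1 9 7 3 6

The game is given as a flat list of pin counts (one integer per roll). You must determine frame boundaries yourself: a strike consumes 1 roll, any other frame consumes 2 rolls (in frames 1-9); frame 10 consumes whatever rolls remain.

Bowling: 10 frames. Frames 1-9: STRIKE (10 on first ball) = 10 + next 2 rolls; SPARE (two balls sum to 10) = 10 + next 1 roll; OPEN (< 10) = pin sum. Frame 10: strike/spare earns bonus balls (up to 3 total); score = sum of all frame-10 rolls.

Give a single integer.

Answer: 17

Derivation:
Frame 1: OPEN (5+3=8). Cumulative: 8
Frame 2: OPEN (4+4=8). Cumulative: 16
Frame 3: STRIKE. 10 + next two rolls (10+2) = 22. Cumulative: 38
Frame 4: STRIKE. 10 + next two rolls (2+8) = 20. Cumulative: 58
Frame 5: SPARE (2+8=10). 10 + next roll (6) = 16. Cumulative: 74
Frame 6: SPARE (6+4=10). 10 + next roll (3) = 13. Cumulative: 87
Frame 7: OPEN (3+6=9). Cumulative: 96
Frame 8: STRIKE. 10 + next two rolls (1+9) = 20. Cumulative: 116
Frame 9: SPARE (1+9=10). 10 + next roll (7) = 17. Cumulative: 133
Frame 10: SPARE. Sum of all frame-10 rolls (7+3+6) = 16. Cumulative: 149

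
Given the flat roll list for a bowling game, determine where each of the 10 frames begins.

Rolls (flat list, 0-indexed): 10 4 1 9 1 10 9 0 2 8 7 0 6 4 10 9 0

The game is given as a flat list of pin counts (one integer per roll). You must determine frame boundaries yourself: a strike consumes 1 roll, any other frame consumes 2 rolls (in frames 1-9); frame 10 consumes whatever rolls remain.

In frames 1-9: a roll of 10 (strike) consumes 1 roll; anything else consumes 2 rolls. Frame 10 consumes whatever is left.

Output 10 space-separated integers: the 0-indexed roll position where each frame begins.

Answer: 0 1 3 5 6 8 10 12 14 15

Derivation:
Frame 1 starts at roll index 0: roll=10 (strike), consumes 1 roll
Frame 2 starts at roll index 1: rolls=4,1 (sum=5), consumes 2 rolls
Frame 3 starts at roll index 3: rolls=9,1 (sum=10), consumes 2 rolls
Frame 4 starts at roll index 5: roll=10 (strike), consumes 1 roll
Frame 5 starts at roll index 6: rolls=9,0 (sum=9), consumes 2 rolls
Frame 6 starts at roll index 8: rolls=2,8 (sum=10), consumes 2 rolls
Frame 7 starts at roll index 10: rolls=7,0 (sum=7), consumes 2 rolls
Frame 8 starts at roll index 12: rolls=6,4 (sum=10), consumes 2 rolls
Frame 9 starts at roll index 14: roll=10 (strike), consumes 1 roll
Frame 10 starts at roll index 15: 2 remaining rolls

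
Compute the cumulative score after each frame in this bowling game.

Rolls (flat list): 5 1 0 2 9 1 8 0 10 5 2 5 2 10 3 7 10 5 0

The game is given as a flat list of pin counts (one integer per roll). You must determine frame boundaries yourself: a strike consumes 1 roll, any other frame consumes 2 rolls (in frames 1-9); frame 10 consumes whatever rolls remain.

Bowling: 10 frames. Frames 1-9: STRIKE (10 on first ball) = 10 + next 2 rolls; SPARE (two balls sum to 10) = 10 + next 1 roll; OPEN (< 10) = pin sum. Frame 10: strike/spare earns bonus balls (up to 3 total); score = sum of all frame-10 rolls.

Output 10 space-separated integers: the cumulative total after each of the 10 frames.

Frame 1: OPEN (5+1=6). Cumulative: 6
Frame 2: OPEN (0+2=2). Cumulative: 8
Frame 3: SPARE (9+1=10). 10 + next roll (8) = 18. Cumulative: 26
Frame 4: OPEN (8+0=8). Cumulative: 34
Frame 5: STRIKE. 10 + next two rolls (5+2) = 17. Cumulative: 51
Frame 6: OPEN (5+2=7). Cumulative: 58
Frame 7: OPEN (5+2=7). Cumulative: 65
Frame 8: STRIKE. 10 + next two rolls (3+7) = 20. Cumulative: 85
Frame 9: SPARE (3+7=10). 10 + next roll (10) = 20. Cumulative: 105
Frame 10: STRIKE. Sum of all frame-10 rolls (10+5+0) = 15. Cumulative: 120

Answer: 6 8 26 34 51 58 65 85 105 120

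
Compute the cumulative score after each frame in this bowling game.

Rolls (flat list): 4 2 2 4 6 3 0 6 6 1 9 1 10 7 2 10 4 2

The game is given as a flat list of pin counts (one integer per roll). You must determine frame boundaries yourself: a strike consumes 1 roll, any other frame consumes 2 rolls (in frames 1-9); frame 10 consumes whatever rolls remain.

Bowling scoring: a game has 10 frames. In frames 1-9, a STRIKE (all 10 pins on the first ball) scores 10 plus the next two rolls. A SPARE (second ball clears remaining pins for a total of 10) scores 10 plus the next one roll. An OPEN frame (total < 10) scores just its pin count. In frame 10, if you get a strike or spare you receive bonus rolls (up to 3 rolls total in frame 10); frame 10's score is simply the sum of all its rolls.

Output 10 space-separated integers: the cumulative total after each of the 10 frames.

Frame 1: OPEN (4+2=6). Cumulative: 6
Frame 2: OPEN (2+4=6). Cumulative: 12
Frame 3: OPEN (6+3=9). Cumulative: 21
Frame 4: OPEN (0+6=6). Cumulative: 27
Frame 5: OPEN (6+1=7). Cumulative: 34
Frame 6: SPARE (9+1=10). 10 + next roll (10) = 20. Cumulative: 54
Frame 7: STRIKE. 10 + next two rolls (7+2) = 19. Cumulative: 73
Frame 8: OPEN (7+2=9). Cumulative: 82
Frame 9: STRIKE. 10 + next two rolls (4+2) = 16. Cumulative: 98
Frame 10: OPEN. Sum of all frame-10 rolls (4+2) = 6. Cumulative: 104

Answer: 6 12 21 27 34 54 73 82 98 104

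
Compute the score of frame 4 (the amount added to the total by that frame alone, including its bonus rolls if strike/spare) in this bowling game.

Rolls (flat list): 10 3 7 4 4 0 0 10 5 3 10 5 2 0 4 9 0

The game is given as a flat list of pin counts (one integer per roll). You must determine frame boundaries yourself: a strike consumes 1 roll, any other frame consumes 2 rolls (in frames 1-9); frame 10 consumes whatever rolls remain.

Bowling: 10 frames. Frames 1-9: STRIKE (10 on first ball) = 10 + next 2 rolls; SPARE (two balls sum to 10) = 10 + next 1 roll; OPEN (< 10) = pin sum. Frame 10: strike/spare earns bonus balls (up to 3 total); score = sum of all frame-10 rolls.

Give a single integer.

Frame 1: STRIKE. 10 + next two rolls (3+7) = 20. Cumulative: 20
Frame 2: SPARE (3+7=10). 10 + next roll (4) = 14. Cumulative: 34
Frame 3: OPEN (4+4=8). Cumulative: 42
Frame 4: OPEN (0+0=0). Cumulative: 42
Frame 5: STRIKE. 10 + next two rolls (5+3) = 18. Cumulative: 60
Frame 6: OPEN (5+3=8). Cumulative: 68

Answer: 0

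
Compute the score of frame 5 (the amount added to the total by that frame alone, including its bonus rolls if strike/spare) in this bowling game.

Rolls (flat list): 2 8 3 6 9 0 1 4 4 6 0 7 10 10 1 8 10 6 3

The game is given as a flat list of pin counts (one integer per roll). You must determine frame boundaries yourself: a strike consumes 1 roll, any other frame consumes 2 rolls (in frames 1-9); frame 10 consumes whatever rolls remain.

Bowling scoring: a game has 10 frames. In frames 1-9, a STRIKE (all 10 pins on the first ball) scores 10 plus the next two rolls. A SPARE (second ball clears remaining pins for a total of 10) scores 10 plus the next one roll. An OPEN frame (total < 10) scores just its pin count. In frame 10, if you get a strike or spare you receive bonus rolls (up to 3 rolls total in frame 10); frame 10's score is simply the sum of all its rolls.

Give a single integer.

Answer: 10

Derivation:
Frame 1: SPARE (2+8=10). 10 + next roll (3) = 13. Cumulative: 13
Frame 2: OPEN (3+6=9). Cumulative: 22
Frame 3: OPEN (9+0=9). Cumulative: 31
Frame 4: OPEN (1+4=5). Cumulative: 36
Frame 5: SPARE (4+6=10). 10 + next roll (0) = 10. Cumulative: 46
Frame 6: OPEN (0+7=7). Cumulative: 53
Frame 7: STRIKE. 10 + next two rolls (10+1) = 21. Cumulative: 74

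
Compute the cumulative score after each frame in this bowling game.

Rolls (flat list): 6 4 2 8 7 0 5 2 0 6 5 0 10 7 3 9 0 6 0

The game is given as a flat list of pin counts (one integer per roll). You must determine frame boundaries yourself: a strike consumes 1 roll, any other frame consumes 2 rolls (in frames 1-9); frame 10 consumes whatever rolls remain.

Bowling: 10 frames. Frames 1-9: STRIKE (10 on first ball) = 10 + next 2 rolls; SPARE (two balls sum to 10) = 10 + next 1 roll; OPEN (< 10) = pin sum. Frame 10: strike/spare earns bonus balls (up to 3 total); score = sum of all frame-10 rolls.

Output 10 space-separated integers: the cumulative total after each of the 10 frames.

Answer: 12 29 36 43 49 54 74 93 102 108

Derivation:
Frame 1: SPARE (6+4=10). 10 + next roll (2) = 12. Cumulative: 12
Frame 2: SPARE (2+8=10). 10 + next roll (7) = 17. Cumulative: 29
Frame 3: OPEN (7+0=7). Cumulative: 36
Frame 4: OPEN (5+2=7). Cumulative: 43
Frame 5: OPEN (0+6=6). Cumulative: 49
Frame 6: OPEN (5+0=5). Cumulative: 54
Frame 7: STRIKE. 10 + next two rolls (7+3) = 20. Cumulative: 74
Frame 8: SPARE (7+3=10). 10 + next roll (9) = 19. Cumulative: 93
Frame 9: OPEN (9+0=9). Cumulative: 102
Frame 10: OPEN. Sum of all frame-10 rolls (6+0) = 6. Cumulative: 108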